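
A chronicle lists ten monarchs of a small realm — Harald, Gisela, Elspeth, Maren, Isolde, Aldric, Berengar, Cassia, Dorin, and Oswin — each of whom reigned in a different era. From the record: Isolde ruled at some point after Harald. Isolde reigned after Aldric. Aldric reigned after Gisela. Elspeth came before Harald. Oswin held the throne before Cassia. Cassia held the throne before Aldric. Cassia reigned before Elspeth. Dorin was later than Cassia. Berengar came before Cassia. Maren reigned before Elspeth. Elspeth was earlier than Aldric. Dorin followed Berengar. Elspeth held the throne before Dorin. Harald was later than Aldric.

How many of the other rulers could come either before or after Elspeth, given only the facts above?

Forced before Elspeth: Berengar, Cassia, Maren, and Oswin; forced after Elspeth: Aldric, Dorin, Harald, and Isolde.
That leaves Gisela with no forced order relative to Elspeth — 1.

1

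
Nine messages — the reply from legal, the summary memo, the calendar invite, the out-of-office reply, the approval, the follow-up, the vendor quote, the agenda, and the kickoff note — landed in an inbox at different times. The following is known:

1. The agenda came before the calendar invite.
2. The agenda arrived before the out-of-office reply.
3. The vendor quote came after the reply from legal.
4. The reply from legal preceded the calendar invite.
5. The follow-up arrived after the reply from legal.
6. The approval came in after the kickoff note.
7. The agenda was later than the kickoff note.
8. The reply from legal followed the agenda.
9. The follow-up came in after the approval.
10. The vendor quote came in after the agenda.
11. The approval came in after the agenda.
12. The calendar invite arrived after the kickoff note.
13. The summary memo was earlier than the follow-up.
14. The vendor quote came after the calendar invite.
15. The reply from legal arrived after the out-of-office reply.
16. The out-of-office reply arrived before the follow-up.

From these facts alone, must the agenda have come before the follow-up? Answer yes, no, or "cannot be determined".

Chain the constraints: the agenda → the reply from legal → the follow-up. Each link is directly stated, so the agenda comes before the follow-up.

yes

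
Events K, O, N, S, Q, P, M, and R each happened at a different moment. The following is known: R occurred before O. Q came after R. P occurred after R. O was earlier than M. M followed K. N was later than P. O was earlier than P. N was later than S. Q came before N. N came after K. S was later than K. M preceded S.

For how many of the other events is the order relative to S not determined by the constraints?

Forced before S: K, M, O, and R; forced after S: N.
That leaves P and Q with no forced order relative to S — 2.

2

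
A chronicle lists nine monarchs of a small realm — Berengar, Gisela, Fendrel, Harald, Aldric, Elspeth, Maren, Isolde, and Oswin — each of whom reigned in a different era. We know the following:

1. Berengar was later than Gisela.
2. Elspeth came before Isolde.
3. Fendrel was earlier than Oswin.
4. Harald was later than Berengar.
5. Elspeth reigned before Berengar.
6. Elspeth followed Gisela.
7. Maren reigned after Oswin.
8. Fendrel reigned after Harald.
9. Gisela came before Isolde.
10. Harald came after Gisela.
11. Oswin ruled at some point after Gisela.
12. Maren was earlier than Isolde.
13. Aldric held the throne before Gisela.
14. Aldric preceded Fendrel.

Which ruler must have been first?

Aldric

Aldric has a chain of constraints placing them before every other ruler, so Aldric must be first.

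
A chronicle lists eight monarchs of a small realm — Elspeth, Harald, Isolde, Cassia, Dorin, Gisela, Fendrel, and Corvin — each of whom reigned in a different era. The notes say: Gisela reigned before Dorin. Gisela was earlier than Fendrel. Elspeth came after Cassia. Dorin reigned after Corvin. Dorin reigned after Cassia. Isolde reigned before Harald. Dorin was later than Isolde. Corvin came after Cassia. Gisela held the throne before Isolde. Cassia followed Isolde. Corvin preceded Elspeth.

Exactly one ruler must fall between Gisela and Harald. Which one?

Tracing the constraints gives Gisela → Isolde → Harald, so Isolde sits after Gisela and before Harald.
No other ruler is forced both after Gisela and before Harald.

Isolde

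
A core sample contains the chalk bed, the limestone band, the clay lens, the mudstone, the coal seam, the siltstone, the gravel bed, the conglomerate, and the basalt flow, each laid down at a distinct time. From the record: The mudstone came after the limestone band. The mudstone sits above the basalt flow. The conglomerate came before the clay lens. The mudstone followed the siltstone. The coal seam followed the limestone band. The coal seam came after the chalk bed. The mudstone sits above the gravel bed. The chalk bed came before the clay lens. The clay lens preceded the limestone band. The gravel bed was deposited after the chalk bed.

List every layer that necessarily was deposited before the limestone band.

the chalk bed, the clay lens, the conglomerate

Directly stated before the limestone band: the clay lens.
The chalk bed reaches the limestone band via the chalk bed → the clay lens → the limestone band.
The conglomerate reaches the limestone band via the conglomerate → the clay lens → the limestone band.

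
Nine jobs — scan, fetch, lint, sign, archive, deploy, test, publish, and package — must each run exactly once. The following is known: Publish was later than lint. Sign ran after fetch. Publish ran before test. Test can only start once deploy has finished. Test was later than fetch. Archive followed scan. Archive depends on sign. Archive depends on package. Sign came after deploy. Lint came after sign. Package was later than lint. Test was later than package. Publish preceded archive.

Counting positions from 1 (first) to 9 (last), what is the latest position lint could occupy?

Lint must come before archive, package, publish, and test — 4 stages forced after it.
Everything else can be placed before lint in some valid order, so lint can sit as late as position 9 − 4 = 5.

5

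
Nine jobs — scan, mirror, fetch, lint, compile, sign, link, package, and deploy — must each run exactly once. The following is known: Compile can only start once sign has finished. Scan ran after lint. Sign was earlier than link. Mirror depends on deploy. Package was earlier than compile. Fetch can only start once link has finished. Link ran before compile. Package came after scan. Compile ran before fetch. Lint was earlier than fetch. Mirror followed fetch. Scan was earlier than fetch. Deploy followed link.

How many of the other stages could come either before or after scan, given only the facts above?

Forced before scan: lint; forced after scan: compile, fetch, mirror, and package.
That leaves deploy, link, and sign with no forced order relative to scan — 3.

3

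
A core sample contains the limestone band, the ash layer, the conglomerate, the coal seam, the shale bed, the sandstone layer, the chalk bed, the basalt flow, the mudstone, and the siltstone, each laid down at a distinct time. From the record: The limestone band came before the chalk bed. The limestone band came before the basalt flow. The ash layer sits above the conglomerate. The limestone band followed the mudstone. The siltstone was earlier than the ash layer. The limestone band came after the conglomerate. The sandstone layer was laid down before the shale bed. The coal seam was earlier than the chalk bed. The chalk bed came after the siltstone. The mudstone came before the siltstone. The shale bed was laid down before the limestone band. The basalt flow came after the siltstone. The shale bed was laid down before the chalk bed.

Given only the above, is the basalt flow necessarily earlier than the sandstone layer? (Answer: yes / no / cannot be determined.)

no

Tracing the constraints gives the sandstone layer → the shale bed → the limestone band → the basalt flow, so the sandstone layer must come before the basalt flow.
That means the basalt flow cannot be before the sandstone layer.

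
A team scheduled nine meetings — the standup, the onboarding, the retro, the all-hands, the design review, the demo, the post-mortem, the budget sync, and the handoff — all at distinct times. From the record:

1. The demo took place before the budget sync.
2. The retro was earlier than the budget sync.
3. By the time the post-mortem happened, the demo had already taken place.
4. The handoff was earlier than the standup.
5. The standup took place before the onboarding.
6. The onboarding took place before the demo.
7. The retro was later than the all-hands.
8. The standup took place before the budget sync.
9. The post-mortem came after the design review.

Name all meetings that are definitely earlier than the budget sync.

Directly stated before the budget sync: the demo, the retro, and the standup.
The all-hands reaches the budget sync via the all-hands → the retro → the budget sync.
The handoff reaches the budget sync via the handoff → the standup → the budget sync.
The onboarding reaches the budget sync via the onboarding → the demo → the budget sync.

the all-hands, the demo, the handoff, the onboarding, the retro, the standup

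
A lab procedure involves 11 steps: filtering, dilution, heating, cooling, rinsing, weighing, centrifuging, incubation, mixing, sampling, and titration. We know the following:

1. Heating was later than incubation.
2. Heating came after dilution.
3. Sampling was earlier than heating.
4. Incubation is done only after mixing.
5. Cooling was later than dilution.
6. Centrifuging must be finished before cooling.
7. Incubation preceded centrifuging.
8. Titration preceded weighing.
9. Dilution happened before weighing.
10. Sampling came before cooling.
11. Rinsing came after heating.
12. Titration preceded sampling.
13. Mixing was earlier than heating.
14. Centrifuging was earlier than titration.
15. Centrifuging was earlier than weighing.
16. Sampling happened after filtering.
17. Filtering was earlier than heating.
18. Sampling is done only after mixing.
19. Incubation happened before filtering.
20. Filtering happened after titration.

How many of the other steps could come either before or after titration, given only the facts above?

1

Forced before titration: centrifuging, incubation, and mixing; forced after titration: cooling, filtering, heating, rinsing, sampling, and weighing.
That leaves dilution with no forced order relative to titration — 1.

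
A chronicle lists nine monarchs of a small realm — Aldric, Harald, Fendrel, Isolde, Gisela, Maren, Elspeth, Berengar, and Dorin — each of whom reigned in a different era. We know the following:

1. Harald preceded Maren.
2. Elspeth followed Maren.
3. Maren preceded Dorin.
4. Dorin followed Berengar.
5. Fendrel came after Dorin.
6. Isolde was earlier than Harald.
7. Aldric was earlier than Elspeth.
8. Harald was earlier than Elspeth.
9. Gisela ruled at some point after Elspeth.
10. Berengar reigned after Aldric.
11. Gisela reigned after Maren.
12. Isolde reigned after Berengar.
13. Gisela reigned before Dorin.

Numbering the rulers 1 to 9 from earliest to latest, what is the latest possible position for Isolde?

3

Isolde must come before Dorin, Elspeth, Fendrel, Gisela, Harald, and Maren — 6 rulers forced after them.
Everything else can be placed before Isolde in some valid order, so Isolde can sit as late as position 9 − 6 = 3.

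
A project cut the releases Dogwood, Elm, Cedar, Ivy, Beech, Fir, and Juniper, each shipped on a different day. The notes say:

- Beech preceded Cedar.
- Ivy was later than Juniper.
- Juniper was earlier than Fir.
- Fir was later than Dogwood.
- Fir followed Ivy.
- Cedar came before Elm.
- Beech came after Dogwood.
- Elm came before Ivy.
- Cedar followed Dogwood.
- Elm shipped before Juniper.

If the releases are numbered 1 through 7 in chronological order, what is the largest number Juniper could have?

Juniper must come before Fir and Ivy — 2 releases forced after it.
Everything else can be placed before Juniper in some valid order, so Juniper can sit as late as position 7 − 2 = 5.

5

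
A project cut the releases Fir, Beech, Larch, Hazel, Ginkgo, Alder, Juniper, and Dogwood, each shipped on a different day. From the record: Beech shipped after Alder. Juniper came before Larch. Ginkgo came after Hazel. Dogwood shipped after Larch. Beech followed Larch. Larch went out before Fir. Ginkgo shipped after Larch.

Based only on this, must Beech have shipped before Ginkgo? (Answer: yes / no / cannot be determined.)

cannot be determined

No chain of stated constraints runs from Beech to Ginkgo, and none runs from Ginkgo to Beech either.
So the relative order of Beech and Ginkgo is not fixed by the given facts.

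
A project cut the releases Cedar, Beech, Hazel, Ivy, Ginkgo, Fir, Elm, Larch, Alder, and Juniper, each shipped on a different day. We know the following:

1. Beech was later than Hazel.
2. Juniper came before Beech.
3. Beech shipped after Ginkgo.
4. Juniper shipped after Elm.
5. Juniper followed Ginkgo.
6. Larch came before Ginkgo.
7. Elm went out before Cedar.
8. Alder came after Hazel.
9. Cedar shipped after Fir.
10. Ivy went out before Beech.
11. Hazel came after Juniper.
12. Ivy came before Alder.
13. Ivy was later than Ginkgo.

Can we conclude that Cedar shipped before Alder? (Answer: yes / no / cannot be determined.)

cannot be determined

No chain of stated constraints runs from Cedar to Alder, and none runs from Alder to Cedar either.
So the relative order of Cedar and Alder is not fixed by the given facts.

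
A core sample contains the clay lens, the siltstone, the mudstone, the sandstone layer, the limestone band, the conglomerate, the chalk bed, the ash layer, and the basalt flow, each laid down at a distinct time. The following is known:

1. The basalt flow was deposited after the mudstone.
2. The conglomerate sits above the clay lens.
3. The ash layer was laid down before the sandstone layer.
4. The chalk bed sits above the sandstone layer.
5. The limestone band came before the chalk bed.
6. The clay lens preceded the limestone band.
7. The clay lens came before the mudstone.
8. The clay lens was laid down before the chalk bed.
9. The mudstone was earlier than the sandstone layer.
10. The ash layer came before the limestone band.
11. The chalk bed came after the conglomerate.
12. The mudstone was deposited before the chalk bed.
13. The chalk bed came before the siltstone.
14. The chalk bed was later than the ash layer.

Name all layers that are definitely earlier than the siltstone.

Directly stated before the siltstone: the chalk bed.
The ash layer reaches the siltstone via the ash layer → the chalk bed → the siltstone.
The clay lens reaches the siltstone via the clay lens → the chalk bed → the siltstone.
The conglomerate reaches the siltstone via the conglomerate → the chalk bed → the siltstone.
Likewise the limestone band, the mudstone, and the sandstone layer each reach the siltstone by chaining the stated constraints.

the ash layer, the chalk bed, the clay lens, the conglomerate, the limestone band, the mudstone, the sandstone layer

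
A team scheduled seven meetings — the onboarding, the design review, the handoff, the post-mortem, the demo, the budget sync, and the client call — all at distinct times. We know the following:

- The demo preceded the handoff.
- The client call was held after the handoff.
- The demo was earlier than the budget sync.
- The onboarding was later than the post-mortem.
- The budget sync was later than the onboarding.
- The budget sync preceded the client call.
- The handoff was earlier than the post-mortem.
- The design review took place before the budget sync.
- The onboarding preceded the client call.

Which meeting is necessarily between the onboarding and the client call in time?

Tracing the constraints gives the onboarding → the budget sync → the client call, so the budget sync sits after the onboarding and before the client call.
No other meeting is forced both after the onboarding and before the client call.

the budget sync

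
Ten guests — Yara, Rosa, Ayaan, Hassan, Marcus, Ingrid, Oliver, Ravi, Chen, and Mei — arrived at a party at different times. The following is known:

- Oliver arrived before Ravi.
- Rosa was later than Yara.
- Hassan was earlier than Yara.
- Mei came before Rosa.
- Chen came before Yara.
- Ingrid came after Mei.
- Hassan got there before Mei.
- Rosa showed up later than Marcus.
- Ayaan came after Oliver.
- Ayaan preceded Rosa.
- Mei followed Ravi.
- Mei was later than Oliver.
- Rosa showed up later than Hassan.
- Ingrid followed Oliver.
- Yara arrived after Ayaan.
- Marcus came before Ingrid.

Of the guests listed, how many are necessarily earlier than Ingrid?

Directly stated before Ingrid: Marcus, Mei, and Oliver.
Hassan reaches Ingrid via Hassan → Mei → Ingrid.
Ravi reaches Ingrid via Ravi → Mei → Ingrid.
No chain forces Chen (or any of the others) ahead of Ingrid.
That's Hassan, Marcus, Mei, Oliver, and Ravi — 5 in all.

5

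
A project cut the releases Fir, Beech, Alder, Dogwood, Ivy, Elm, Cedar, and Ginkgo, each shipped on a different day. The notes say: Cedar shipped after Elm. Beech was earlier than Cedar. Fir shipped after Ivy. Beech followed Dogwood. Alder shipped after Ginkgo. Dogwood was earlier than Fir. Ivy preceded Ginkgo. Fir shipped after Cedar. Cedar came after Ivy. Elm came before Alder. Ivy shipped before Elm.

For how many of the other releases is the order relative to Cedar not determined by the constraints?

2

Forced before Cedar: Beech, Dogwood, Elm, and Ivy; forced after Cedar: Fir.
That leaves Alder and Ginkgo with no forced order relative to Cedar — 2.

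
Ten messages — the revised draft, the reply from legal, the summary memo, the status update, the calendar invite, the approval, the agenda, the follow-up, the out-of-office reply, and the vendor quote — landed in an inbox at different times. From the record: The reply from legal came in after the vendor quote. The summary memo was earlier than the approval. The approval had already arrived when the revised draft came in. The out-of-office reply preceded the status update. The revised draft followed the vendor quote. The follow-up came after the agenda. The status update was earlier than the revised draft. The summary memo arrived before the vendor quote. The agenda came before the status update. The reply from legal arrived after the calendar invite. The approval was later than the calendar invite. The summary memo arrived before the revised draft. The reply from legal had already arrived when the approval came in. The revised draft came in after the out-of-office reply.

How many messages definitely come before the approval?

Directly stated before the approval: the calendar invite, the reply from legal, and the summary memo.
The vendor quote reaches the approval via the vendor quote → the reply from legal → the approval.
No chain forces the status update (or any of the others) ahead of the approval.
That's the calendar invite, the reply from legal, the summary memo, and the vendor quote — 4 in all.

4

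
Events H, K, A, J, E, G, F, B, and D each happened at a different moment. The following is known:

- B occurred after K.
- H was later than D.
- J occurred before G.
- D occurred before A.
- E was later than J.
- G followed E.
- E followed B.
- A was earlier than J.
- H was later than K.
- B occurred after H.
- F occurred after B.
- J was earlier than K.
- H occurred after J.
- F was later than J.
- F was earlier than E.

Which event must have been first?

D has a chain of constraints placing it before every other event, so D must be first.

D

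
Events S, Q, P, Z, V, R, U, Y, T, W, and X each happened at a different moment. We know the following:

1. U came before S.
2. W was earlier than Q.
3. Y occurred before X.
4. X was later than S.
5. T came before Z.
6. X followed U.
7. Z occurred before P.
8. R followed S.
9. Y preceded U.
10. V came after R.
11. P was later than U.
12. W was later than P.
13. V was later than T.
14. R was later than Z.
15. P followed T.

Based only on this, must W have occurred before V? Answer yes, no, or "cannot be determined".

No chain of stated constraints runs from W to V, and none runs from V to W either.
So the relative order of W and V is not fixed by the given facts.

cannot be determined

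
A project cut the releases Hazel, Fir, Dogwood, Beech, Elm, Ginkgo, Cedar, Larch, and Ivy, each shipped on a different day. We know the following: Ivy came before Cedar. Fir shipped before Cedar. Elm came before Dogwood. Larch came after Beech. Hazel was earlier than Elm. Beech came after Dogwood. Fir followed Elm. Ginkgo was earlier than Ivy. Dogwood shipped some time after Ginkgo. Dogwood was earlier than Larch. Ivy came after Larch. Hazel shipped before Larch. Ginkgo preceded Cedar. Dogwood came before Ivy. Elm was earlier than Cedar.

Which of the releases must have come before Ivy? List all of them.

Beech, Dogwood, Elm, Ginkgo, Hazel, Larch

Directly stated before Ivy: Dogwood, Ginkgo, and Larch.
Beech reaches Ivy via Beech → Larch → Ivy.
Elm reaches Ivy via Elm → Dogwood → Ivy.
Hazel reaches Ivy via Hazel → Larch → Ivy.
No chain forces Fir (or any of the others) ahead of Ivy.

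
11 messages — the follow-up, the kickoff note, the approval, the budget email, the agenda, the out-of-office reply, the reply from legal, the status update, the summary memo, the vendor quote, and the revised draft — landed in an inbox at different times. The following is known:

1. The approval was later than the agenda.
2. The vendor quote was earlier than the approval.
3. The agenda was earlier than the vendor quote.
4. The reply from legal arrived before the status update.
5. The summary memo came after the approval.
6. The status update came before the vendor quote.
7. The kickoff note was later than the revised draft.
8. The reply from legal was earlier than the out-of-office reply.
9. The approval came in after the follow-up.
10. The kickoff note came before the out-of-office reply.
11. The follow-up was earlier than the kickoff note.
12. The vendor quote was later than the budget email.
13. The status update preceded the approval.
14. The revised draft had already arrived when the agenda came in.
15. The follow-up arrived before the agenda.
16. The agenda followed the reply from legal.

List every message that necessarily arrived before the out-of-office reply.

the follow-up, the kickoff note, the reply from legal, the revised draft

Directly stated before the out-of-office reply: the kickoff note and the reply from legal.
The follow-up reaches the out-of-office reply via the follow-up → the kickoff note → the out-of-office reply.
The revised draft reaches the out-of-office reply via the revised draft → the kickoff note → the out-of-office reply.
No chain forces the vendor quote (or any of the others) ahead of the out-of-office reply.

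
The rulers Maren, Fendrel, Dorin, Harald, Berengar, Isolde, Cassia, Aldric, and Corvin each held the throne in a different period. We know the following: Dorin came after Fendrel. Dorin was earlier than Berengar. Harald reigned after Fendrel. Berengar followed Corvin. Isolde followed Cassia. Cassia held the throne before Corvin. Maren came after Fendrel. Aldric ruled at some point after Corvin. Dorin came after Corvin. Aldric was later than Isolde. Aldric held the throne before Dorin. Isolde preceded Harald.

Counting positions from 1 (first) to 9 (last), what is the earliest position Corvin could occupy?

Cassia must come before Corvin — 1 forced predecessor.
Nothing else is forced ahead of Corvin, so their earliest slot is position 1 + 1 = 2.

2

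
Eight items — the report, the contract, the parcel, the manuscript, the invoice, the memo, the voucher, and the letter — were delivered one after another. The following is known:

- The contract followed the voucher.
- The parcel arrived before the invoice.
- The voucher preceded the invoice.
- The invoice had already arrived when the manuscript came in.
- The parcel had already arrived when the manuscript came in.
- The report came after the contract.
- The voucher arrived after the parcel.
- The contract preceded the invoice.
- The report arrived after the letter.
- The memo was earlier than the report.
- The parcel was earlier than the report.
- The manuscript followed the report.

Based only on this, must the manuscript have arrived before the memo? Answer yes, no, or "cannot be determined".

Tracing the constraints gives the memo → the report → the manuscript, so the memo must come before the manuscript.
That means the manuscript cannot be before the memo.

no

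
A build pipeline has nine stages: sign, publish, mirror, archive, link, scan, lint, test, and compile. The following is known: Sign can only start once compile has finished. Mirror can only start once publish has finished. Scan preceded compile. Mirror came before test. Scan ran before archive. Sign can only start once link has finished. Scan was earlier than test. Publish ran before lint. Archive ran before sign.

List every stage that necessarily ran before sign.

Directly stated before sign: archive, compile, and link.
Scan reaches sign via scan → archive → sign.

archive, compile, link, scan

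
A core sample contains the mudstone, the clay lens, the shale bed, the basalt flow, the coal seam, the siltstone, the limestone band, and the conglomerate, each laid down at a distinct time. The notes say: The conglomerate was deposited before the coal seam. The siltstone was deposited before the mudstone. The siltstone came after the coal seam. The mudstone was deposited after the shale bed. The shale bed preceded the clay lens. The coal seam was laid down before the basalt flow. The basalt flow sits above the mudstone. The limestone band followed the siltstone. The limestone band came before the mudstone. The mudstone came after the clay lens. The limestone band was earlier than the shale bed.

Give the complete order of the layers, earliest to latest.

The constraints fix every adjacent pair, so only one ordering works:
the conglomerate → the coal seam → the siltstone → the limestone band → the shale bed → the clay lens → the mudstone → the basalt flow.

the conglomerate, the coal seam, the siltstone, the limestone band, the shale bed, the clay lens, the mudstone, the basalt flow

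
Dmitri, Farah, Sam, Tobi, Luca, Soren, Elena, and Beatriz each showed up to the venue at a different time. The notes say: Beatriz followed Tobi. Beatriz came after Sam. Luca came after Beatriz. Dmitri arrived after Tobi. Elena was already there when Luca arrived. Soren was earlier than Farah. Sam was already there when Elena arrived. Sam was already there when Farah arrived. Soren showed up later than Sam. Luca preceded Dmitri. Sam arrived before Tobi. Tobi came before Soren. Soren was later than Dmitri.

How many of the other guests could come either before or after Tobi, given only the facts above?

Forced before Tobi: Sam; forced after Tobi: Beatriz, Dmitri, Farah, Luca, and Soren.
That leaves Elena with no forced order relative to Tobi — 1.

1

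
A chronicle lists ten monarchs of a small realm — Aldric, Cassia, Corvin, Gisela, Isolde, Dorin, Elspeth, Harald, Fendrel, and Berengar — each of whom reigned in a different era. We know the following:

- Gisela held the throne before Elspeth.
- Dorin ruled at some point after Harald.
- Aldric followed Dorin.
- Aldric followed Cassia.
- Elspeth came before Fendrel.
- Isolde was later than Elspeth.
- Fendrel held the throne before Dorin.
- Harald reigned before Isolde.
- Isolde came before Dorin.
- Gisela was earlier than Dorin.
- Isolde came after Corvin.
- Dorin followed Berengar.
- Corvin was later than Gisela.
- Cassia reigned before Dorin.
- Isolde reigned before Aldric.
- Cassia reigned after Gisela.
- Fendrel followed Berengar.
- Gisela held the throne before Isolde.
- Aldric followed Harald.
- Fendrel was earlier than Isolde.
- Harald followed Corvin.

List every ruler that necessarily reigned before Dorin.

Berengar, Cassia, Corvin, Elspeth, Fendrel, Gisela, Harald, Isolde

Directly stated before Dorin: Berengar, Cassia, Fendrel, Gisela, Harald, and Isolde.
Corvin reaches Dorin via Corvin → Harald → Dorin.
Elspeth reaches Dorin via Elspeth → Isolde → Dorin.
No chain forces Aldric ahead of Dorin.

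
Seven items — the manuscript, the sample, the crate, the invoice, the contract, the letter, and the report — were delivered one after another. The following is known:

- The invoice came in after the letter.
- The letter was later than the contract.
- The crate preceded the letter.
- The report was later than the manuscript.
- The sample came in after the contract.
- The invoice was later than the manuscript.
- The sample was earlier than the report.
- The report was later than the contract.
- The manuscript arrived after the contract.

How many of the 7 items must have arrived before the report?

Directly stated before the report: the contract, the manuscript, and the sample.
No chain forces the letter (or any of the others) ahead of the report.
That's the contract, the manuscript, and the sample — 3 in all.

3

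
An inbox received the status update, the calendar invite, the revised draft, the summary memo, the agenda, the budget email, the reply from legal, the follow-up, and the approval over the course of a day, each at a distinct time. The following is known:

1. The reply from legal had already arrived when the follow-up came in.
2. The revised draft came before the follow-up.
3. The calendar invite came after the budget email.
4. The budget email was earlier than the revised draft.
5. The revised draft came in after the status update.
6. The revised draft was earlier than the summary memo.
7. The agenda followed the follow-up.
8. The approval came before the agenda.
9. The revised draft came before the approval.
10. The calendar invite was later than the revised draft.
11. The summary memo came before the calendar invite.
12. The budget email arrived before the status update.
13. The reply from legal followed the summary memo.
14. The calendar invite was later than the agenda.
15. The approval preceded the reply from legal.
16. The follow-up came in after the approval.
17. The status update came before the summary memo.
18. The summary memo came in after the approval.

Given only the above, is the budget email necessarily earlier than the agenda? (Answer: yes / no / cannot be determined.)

yes

Chain the constraints: the budget email → the revised draft → the approval → the agenda. Each link is directly stated, so the budget email comes before the agenda.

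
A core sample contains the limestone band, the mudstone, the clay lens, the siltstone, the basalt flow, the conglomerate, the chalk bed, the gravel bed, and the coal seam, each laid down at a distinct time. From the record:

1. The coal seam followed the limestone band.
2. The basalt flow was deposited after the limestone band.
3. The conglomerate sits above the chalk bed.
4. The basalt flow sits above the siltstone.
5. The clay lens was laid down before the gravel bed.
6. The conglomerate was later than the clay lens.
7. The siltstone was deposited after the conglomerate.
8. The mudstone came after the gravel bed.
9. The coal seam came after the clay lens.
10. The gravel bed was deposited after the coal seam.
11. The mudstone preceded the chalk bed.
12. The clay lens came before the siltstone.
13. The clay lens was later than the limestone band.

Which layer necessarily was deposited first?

the limestone band

The limestone band has a chain of constraints placing it before every other layer, so the limestone band must be first.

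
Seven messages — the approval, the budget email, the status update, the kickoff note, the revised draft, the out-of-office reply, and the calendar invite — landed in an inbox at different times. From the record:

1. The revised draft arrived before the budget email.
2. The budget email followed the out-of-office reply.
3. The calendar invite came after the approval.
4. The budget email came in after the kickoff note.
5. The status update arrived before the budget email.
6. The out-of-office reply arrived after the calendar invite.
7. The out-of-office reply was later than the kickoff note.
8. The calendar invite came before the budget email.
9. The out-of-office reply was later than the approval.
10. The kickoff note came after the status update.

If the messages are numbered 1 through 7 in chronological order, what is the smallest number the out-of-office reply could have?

The approval, the calendar invite, the kickoff note, and the status update must all come before the out-of-office reply — 4 forced predecessors.
Nothing else is forced ahead of the out-of-office reply, so its earliest slot is position 4 + 1 = 5.

5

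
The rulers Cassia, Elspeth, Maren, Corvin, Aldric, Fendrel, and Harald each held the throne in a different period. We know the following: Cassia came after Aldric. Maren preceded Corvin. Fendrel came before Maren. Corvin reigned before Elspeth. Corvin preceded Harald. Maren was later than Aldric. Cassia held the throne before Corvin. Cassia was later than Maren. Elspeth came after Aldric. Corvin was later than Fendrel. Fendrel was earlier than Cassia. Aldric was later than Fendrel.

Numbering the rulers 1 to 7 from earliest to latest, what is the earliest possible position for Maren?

Aldric and Fendrel must both come before Maren — 2 forced predecessors.
Nothing else is forced ahead of Maren, so their earliest slot is position 2 + 1 = 3.

3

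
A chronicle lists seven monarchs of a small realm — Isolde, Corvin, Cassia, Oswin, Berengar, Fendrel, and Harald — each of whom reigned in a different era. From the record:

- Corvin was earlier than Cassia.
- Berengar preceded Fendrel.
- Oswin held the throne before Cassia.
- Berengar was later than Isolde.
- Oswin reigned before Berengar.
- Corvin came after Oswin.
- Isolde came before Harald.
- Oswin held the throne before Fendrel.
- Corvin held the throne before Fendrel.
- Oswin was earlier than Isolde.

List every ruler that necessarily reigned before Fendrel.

Directly stated before Fendrel: Berengar, Corvin, and Oswin.
Isolde reaches Fendrel via Isolde → Berengar → Fendrel.
No chain forces Cassia (or any of the others) ahead of Fendrel.

Berengar, Corvin, Isolde, Oswin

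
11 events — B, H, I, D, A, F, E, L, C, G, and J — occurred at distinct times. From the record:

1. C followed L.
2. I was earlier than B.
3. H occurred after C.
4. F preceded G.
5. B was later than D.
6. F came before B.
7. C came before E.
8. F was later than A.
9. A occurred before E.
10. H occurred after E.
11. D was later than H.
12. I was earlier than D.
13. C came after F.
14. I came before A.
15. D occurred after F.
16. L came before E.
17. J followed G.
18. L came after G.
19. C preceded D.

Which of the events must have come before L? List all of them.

Directly stated before L: G.
A reaches L via A → F → G → L.
F reaches L via F → G → L.
I reaches L via I → A → F → G → L.
No chain forces J (or any of the others) ahead of L.

A, F, G, I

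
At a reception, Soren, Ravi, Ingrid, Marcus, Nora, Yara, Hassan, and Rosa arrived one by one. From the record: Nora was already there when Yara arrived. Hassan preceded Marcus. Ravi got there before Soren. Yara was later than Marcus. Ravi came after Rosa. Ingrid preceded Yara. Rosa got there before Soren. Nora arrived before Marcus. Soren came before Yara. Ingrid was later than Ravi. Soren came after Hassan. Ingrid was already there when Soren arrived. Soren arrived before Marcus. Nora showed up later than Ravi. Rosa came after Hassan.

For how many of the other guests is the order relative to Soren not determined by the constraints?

1

Forced before Soren: Hassan, Ingrid, Ravi, and Rosa; forced after Soren: Marcus and Yara.
That leaves Nora with no forced order relative to Soren — 1.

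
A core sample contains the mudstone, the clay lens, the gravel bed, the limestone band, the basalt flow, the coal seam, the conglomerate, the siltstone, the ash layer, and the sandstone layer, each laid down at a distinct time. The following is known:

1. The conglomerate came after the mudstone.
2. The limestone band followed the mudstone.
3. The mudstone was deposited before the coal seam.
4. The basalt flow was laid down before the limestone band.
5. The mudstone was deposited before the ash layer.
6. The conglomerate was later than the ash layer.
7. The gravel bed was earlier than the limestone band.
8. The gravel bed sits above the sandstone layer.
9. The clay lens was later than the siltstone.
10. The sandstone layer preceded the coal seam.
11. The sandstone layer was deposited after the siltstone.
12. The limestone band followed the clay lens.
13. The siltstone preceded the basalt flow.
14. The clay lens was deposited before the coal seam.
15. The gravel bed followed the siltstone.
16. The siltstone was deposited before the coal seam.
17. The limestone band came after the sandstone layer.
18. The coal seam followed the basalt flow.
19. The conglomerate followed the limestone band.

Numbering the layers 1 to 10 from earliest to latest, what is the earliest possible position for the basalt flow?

2

The siltstone must come before the basalt flow — 1 forced predecessor.
Nothing else is forced ahead of the basalt flow, so its earliest slot is position 1 + 1 = 2.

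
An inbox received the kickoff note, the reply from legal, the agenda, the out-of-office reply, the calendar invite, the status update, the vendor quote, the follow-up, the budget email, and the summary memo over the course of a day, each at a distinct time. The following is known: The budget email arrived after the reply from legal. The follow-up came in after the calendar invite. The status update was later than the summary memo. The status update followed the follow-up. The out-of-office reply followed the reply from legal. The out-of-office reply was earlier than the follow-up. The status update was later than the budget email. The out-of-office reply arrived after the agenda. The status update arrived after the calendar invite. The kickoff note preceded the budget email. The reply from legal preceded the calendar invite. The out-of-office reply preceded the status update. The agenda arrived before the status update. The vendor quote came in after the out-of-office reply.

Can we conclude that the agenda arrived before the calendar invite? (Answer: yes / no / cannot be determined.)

No chain of stated constraints runs from the agenda to the calendar invite, and none runs from the calendar invite to the agenda either.
So the relative order of the agenda and the calendar invite is not fixed by the given facts.

cannot be determined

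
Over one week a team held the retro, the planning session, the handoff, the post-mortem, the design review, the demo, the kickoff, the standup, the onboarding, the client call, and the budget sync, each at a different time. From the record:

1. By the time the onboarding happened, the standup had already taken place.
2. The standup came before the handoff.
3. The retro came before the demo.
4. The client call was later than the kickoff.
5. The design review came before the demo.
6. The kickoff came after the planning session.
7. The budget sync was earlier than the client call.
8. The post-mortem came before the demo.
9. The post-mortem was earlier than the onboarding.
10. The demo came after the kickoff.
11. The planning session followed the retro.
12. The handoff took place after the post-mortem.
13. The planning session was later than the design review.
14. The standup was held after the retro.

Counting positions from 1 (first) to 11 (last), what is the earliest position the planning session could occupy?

3

The design review and the retro must both come before the planning session — 2 forced predecessors.
Nothing else is forced ahead of the planning session, so its earliest slot is position 2 + 1 = 3.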